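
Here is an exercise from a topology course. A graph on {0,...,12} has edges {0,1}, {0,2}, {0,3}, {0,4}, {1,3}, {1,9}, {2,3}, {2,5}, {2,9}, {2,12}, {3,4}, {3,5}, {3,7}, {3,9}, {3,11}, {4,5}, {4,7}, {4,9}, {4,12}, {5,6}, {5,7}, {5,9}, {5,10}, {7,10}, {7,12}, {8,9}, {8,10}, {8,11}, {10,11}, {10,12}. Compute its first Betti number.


b_1 = E - V + (number of components).
E = 30, V = 13, components = 1.
b_1 = 30 - 13 + 1 = 18

18


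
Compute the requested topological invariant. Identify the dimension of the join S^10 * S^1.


Join of spheres: S^m * S^n = S^{m+n+1}.
dim = 10 + 1 + 1 = 12

12


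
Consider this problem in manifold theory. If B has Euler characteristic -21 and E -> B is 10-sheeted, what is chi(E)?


For a finite covering: chi(E) = (number of sheets) * chi(B).
chi(E) = 10 * (-21) = -210

-210


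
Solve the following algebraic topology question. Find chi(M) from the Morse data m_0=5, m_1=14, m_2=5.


Morse theory: chi(M) = sum_k (-1)^k m_k where m_k = #(index-k critical points).
= (5) + (-14) + (5) = -4

-4


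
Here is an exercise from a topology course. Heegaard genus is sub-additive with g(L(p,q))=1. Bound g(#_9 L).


Heegaard genus satisfies g(A#B) <= g(A) + g(B).
Each lens space has g = 1.
Upper bound: 9 * 1 = 9

9


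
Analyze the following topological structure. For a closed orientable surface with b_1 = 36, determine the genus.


For a closed orientable surface: b_1 = 2g.
36 = 2g
g = 36 / 2 = 18

18


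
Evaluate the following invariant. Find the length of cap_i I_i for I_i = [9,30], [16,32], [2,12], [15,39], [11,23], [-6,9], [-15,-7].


Intersection = [max(a_i), min(b_i)] = [16, -7].
Since 16 > -7, the intersection is empty.
Length = 0

0


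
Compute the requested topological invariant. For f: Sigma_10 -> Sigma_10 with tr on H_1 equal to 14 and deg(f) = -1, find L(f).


L(f) = tr(f_0*) - tr(f_1*) + tr(f_2*).
= 1 - (14) + (-1)
= -14

-14


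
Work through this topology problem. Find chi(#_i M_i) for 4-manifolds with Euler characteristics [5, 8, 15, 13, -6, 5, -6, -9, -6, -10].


For n-manifolds: chi(A#B) = chi(A) + chi(B) - chi(S^4).
chi(S^4) = 1 + (-1)^4 = 2.
chi(#) = (sum chi_i) - (10-1)*chi(S^4) = 9 - 9*2 = -9

-9


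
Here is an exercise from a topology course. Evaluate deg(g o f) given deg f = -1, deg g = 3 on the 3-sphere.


Degree is multiplicative under composition: deg(g o f) = deg(g) * deg(f).
= 3 * -1 = -3

-3


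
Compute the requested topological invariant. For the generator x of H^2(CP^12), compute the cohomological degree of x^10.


|x| = 2 in H^*(CP^n).
|x^10| = 10 * |x| = 10 * 2 = 20

20


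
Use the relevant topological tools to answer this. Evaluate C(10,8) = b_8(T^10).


By the Kunneth formula, b_k(T^n) = C(n,k).
b_8(T^10) = C(10,8).
C(10,8) = 10!/(8!*2!) = 45

45


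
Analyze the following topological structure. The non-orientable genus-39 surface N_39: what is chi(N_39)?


For a non-orientable closed surface with k crosscaps: chi = 2 - k.
Here k = 39.
chi = 2 - 39 = -37

-37


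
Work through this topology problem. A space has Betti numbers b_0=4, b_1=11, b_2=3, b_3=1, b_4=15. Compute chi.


chi = sum_k (-1)^k b_k.
= (4) + (-11) + (3) + (-1) + (15)
= 10

10


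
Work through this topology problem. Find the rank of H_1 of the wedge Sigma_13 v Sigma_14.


For a wedge: H_1(A v B) = H_1(A) + H_1(B).
b_1(Sigma_13) = 26, b_1(Sigma_14) = 28.
b_1 = 26 + 28 = 54

54


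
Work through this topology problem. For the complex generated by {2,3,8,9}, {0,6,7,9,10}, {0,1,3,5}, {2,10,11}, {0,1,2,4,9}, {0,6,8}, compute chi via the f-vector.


Enumerate all faces; f-vector: f_0=12, f_1=34, f_2=30, f_3=12, f_4=2.
chi = sum (-1)^k f_k = -2

-2


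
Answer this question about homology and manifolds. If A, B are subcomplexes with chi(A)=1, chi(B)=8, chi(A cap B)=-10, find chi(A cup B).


chi(A cup B) = chi(A) + chi(B) - chi(A cap B)
= 1 + (8) - (-10)
= 19

19


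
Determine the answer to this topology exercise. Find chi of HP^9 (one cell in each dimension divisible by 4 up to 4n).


HP^9 has one cell in each dimension 0, 4, ..., 4*9 (9+1 cells, all even-dim).
chi = 9 + 1 = 10

10


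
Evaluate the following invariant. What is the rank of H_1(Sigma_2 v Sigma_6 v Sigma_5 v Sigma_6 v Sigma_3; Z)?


For a wedge X v Y: reduced H_k(X v Y) = H_k(X) + H_k(Y).
Each Sigma_g contributes b_1 = 2g.
b_1 = 4 + 12 + 10 + 12 + 6 = 44

44


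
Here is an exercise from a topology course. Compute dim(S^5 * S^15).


Join of spheres: S^m * S^n = S^{m+n+1}.
dim = 5 + 15 + 1 = 21

21


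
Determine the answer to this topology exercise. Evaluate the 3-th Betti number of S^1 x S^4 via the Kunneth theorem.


Each S^d has Poincare polynomial 1 + t^d.
The product S^1 x S^4 has Poincare polynomial prod(1+t^d_i).
Expanding: b_0=1, b_1=1, b_4=1, b_5=1.
b_3 = 0

0


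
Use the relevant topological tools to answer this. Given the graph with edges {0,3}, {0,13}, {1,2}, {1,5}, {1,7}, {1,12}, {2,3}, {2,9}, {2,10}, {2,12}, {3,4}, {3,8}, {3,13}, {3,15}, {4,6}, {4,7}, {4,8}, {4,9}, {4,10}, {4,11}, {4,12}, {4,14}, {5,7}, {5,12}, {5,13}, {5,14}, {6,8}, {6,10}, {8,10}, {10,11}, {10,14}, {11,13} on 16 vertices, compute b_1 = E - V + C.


b_1 = E - V + (number of components).
E = 32, V = 16, components = 1.
b_1 = 32 - 16 + 1 = 17

17


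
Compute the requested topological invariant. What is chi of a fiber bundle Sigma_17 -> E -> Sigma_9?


For a fiber bundle F -> E -> B (with CW structure): chi(E) = chi(B) * chi(F).
chi(Sigma_9) = -16, chi(Sigma_17) = -32.
chi(E) = (-16) * (-32) = 512

512


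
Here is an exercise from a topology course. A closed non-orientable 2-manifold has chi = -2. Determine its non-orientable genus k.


chi = 2 - k for closed non-orientable surfaces with k crosscaps.
-2 = 2 - k
k = 2 - (-2) = 4

4


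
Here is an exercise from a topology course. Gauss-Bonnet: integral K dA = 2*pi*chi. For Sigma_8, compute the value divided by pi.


Gauss-Bonnet: integral K dA = 2*pi*chi(M).
chi(Sigma_8) = 2 - 2*8 = -14.
(integral K dA)/pi = 2*chi = 2*(-14) = -28

-28


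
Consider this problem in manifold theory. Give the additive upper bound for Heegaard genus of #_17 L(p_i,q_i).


Heegaard genus satisfies g(A#B) <= g(A) + g(B).
Each lens space has g = 1.
Upper bound: 17 * 1 = 17

17


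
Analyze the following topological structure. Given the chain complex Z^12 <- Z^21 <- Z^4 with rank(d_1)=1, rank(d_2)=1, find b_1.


rank H_k = rank(ker d_k) - rank(im d_{k+1}).
rank(ker d_1) = rank(C_1) - rank(d_1) = 21 - 1 = 20.
rank(im d_{1+1}) = 1.
rank H_1 = 20 - 1 = 19

19


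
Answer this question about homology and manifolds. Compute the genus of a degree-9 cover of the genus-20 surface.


For an n-sheeted cover: chi(E) = n * chi(B).
chi(Sigma_20) = 2 - 2*20 = -38.
chi(E) = 9 * (-38) = -342.
genus(E) = (2 - chi(E))/2 = (2 - (-342))/2 = 344/2 = 172

172


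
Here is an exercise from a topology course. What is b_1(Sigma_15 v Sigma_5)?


For a wedge: H_1(A v B) = H_1(A) + H_1(B).
b_1(Sigma_15) = 30, b_1(Sigma_5) = 10.
b_1 = 30 + 10 = 40

40


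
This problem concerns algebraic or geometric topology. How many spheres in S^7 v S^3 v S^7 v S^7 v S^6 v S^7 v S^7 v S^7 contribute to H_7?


For a wedge of spheres, H_k (k>0) is free on one generator per sphere of dimension k.
Spheres of dimension 7: count = 6.
b_7 = 6

6


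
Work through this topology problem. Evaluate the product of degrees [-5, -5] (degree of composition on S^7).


Degree is multiplicative: deg(composition) = product of degrees.
= (-5) * (-5) = 25

25


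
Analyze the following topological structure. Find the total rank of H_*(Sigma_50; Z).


For Sigma_50: b_0 = 1, b_1 = 2g = 100, b_2 = 1.
Total = 1 + 100 + 1 = 102

102


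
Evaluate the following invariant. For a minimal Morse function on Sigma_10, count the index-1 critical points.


A perfect Morse function has m_k = b_k.
For Sigma_10: b_0=1, b_1=2g=20, b_2=1.
Saddles m_1 = 2g = 20

20


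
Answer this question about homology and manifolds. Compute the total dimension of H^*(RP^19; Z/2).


H^k(RP^19; Z/2) = Z/2 for each 0 <= k <= 19.
Total dimension = 19 + 1 = 20

20


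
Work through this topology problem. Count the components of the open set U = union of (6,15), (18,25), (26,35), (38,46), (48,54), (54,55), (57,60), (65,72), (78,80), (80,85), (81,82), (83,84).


Sort and merge overlapping open intervals.
Merged: (6,15), (18,25), (26,35), (38,46), (48,54), (54,55), (57,60), (65,72), (78,80), (80,85).
Number of components = 10

10


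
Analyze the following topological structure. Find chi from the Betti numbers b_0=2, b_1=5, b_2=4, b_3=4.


chi = sum_k (-1)^k b_k.
= (2) + (-5) + (4) + (-4)
= -3

-3


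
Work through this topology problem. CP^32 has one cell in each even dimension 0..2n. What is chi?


CP^32 has one cell in each even dimension 0, 2, ..., 2*32 (32+1 cells total).
All cells are even-dimensional, so chi = number of cells.
chi = 32 + 1 = 33

33


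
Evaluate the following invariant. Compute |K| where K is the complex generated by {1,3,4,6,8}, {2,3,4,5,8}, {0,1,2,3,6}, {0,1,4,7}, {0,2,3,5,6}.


Each maximal simplex on m vertices has 2^m - 1 nonempty faces.
Take the union (dedupe shared faces).
Total distinct faces = 99

99


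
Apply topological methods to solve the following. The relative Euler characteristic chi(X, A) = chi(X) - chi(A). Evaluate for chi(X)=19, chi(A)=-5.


Relative Euler characteristic: chi(X, A) = chi(X) - chi(A).
= 19 - (-5) = 24

24


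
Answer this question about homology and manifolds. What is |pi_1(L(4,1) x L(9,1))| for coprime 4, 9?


pi_1(X x Y) = pi_1(X) x pi_1(Y).
pi_1(L(4,1)) = Z/4, pi_1(L(9,1)) = Z/9.
|Z/4 x Z/9| = 4 * 9 = 36

36


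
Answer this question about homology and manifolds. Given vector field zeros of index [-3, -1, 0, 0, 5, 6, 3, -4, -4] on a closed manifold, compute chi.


Poincare-Hopf: chi(M) = sum of indices of zeros.
chi = (-3) + (-1) + (0) + (0) + (5) + (6) + (3) + (-4) + (-4) = 2

2


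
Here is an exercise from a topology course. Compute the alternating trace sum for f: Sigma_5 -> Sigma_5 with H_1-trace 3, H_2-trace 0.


L(f) = tr(f_0*) - tr(f_1*) + tr(f_2*).
= 1 - (3) + (0)
= -2

-2


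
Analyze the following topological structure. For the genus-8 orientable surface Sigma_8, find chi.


For a closed orientable surface of genus g: chi = 2 - 2g.
Here g = 8.
chi = 2 - 2*8 = 2 - 16 = -14

-14


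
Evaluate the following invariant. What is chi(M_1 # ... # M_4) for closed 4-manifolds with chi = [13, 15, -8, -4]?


For n-manifolds: chi(A#B) = chi(A) + chi(B) - chi(S^4).
chi(S^4) = 1 + (-1)^4 = 2.
chi(#) = (sum chi_i) - (4-1)*chi(S^4) = 16 - 3*2 = 10

10


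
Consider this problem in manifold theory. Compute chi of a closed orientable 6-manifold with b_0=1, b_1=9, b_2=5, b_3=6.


By Poincare duality b_k = b_{6-k}, so full Betti numbers: b_0=1, b_1=9, b_2=5, b_3=6, b_4=5, b_5=9, b_6=1.
chi = sum (-1)^k b_k = -12

-12


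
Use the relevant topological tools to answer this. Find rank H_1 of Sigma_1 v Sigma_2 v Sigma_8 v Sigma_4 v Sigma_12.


For a wedge X v Y: reduced H_k(X v Y) = H_k(X) + H_k(Y).
Each Sigma_g contributes b_1 = 2g.
b_1 = 2 + 4 + 16 + 8 + 24 = 54

54


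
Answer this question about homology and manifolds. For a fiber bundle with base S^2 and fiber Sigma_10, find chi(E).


chi(S^2) = 2 (n even), chi(Sigma_10) = 2 - 2*10 = -18.
chi(E) = 2 * (-18) = -36

-36


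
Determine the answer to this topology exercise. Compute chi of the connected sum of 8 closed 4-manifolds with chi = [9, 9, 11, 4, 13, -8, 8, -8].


For n-manifolds: chi(A#B) = chi(A) + chi(B) - chi(S^4).
chi(S^4) = 1 + (-1)^4 = 2.
chi(#) = (sum chi_i) - (8-1)*chi(S^4) = 38 - 7*2 = 24

24


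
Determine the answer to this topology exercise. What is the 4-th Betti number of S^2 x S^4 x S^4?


Each S^d has Poincare polynomial 1 + t^d.
The product S^2 x S^4 x S^4 has Poincare polynomial prod(1+t^d_i).
Expanding: b_0=1, b_2=1, b_4=2, b_6=2, b_8=1, b_10=1.
b_4 = 2

2


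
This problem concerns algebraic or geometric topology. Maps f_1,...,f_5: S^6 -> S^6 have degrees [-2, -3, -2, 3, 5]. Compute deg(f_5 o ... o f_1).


Degree is multiplicative: deg(composition) = product of degrees.
= (-2) * (-3) * (-2) * (3) * (5) = -180

-180


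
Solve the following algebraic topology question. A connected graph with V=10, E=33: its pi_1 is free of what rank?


For a connected graph: rank(pi_1) = b_1 = E - V + 1 = 1 - chi.
chi = V - E = 10 - 33 = -23.
rank = 1 - (-23) = 33 - 10 + 1 = 24

24


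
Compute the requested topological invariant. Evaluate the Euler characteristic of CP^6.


CP^6 has one cell in each even dimension 0, 2, ..., 2*6 (6+1 cells total).
All cells are even-dimensional, so chi = number of cells.
chi = 6 + 1 = 7

7


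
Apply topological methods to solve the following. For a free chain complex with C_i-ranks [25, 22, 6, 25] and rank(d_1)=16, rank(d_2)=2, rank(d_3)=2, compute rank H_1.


rank H_k = rank(ker d_k) - rank(im d_{k+1}).
rank(ker d_1) = rank(C_1) - rank(d_1) = 22 - 16 = 6.
rank(im d_{1+1}) = 2.
rank H_1 = 6 - 2 = 4

4


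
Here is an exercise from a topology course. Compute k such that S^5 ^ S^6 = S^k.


S^m ^ S^n = S^{m+n}.
k = 5 + 6 = 11

11


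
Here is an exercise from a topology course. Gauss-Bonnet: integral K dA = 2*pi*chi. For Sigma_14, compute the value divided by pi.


Gauss-Bonnet: integral K dA = 2*pi*chi(M).
chi(Sigma_14) = 2 - 2*14 = -26.
(integral K dA)/pi = 2*chi = 2*(-26) = -52

-52


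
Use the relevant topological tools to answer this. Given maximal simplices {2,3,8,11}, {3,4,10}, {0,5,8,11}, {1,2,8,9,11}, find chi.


Enumerate all faces; f-vector: f_0=10, f_1=21, f_2=18, f_3=7, f_4=1.
chi = sum (-1)^k f_k = 1

1


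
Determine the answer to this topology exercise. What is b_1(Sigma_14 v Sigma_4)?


For a wedge: H_1(A v B) = H_1(A) + H_1(B).
b_1(Sigma_14) = 28, b_1(Sigma_4) = 8.
b_1 = 28 + 8 = 36

36


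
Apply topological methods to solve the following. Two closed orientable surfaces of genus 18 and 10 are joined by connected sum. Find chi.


chi(Sigma_18) = 2 - 2*18 = -34
chi(Sigma_10) = 2 - 2*10 = -18
For surfaces: chi(A#B) = chi(A) + chi(B) - 2.
chi = -34 + -18 - 2 = -54

-54


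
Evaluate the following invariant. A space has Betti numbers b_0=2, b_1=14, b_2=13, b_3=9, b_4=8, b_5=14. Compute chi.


chi = sum_k (-1)^k b_k.
= (2) + (-14) + (13) + (-9) + (8) + (-14)
= -14

-14


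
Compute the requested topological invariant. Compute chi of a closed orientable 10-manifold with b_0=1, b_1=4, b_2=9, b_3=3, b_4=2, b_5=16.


By Poincare duality b_k = b_{10-k}, so full Betti numbers: b_0=1, b_1=4, b_2=9, b_3=3, b_4=2, b_5=16, b_6=2, b_7=3, b_8=9, b_9=4, b_10=1.
chi = sum (-1)^k b_k = -6

-6


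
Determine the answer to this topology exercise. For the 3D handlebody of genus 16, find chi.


A genus-g handlebody deformation retracts to a wedge of g circles.
chi(vee_g S^1) = 1 - g.
chi(H_16) = 1 - 16 = -15

-15


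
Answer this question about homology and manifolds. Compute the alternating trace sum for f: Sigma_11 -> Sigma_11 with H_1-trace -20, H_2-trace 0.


L(f) = tr(f_0*) - tr(f_1*) + tr(f_2*).
= 1 - (-20) + (0)
= 21

21


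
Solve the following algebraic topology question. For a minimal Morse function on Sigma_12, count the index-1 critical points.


A perfect Morse function has m_k = b_k.
For Sigma_12: b_0=1, b_1=2g=24, b_2=1.
Saddles m_1 = 2g = 24

24


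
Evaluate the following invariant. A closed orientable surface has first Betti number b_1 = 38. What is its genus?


For a closed orientable surface: b_1 = 2g.
38 = 2g
g = 38 / 2 = 19

19


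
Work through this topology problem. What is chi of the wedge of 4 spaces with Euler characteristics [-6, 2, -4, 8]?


chi(A v B) = chi(A) + chi(B) - 1 (one point identified).
For 4 spaces: chi = (sum chi_i) - (4 - 1).
sum = 0; chi = 0 - 3 = -3

-3


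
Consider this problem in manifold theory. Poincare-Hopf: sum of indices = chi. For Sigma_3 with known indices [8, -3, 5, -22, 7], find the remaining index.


Poincare-Hopf: sum of indices = chi(M).
chi(Sigma_3) = 2 - 2*3 = -4.
Sum of known indices = -5.
x = chi - (sum known) = -4 - (-5) = 1

1


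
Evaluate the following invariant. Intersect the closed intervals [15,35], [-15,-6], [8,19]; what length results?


Intersection = [max(a_i), min(b_i)] = [15, -6].
Since 15 > -6, the intersection is empty.
Length = 0

0


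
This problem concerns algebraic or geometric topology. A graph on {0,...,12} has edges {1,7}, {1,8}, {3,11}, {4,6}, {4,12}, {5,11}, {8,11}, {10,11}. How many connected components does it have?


Run DFS/union-find over 13 vertices.
V = 13, E = 8.
Number of components = 5

5


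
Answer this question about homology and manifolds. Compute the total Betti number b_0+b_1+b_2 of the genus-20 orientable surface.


For Sigma_20: b_0 = 1, b_1 = 2g = 40, b_2 = 1.
Total = 1 + 40 + 1 = 42

42


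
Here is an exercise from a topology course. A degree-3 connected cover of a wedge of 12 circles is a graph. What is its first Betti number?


Nielsen-Schreier: an index-n subgroup of F_r is free of rank 1 + n(r-1).
Equivalently: chi(cover) = n*chi(base); chi(vee_r S^1) = 1 - 12 = -11.
chi(E) = 3*(-11) = -33; rank = 1 - chi(E) = 1 - (-33) = 34.
rank = 1 + 3*(12-1) = 1 + 33 = 34

34


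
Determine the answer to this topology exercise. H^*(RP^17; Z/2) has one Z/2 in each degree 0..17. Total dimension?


H^k(RP^17; Z/2) = Z/2 for each 0 <= k <= 17.
Total dimension = 17 + 1 = 18

18


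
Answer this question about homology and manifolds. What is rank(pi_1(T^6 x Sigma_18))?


pi_1(A x B) = pi_1(A) x pi_1(B); rank of abelianization = b_1.
b_1(T^6) = 6, b_1(Sigma_18) = 2*18 = 36.
b_1(product) = 6 + 36 = 42

42


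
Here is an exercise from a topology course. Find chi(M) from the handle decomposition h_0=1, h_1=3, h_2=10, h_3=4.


Handles of index k contribute (-1)^k to chi (same as CW cells).
chi = (1) + (-3) + (10) + (-4) = 4

4


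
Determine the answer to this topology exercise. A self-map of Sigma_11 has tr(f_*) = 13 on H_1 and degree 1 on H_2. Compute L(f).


L(f) = tr(f_0*) - tr(f_1*) + tr(f_2*).
= 1 - (13) + (1)
= -11

-11


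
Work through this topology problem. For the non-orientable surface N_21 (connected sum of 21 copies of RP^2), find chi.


For a non-orientable closed surface with k crosscaps: chi = 2 - k.
Here k = 21.
chi = 2 - 21 = -19

-19


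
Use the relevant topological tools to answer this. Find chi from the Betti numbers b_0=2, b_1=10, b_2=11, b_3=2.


chi = sum_k (-1)^k b_k.
= (2) + (-10) + (11) + (-2)
= 1

1


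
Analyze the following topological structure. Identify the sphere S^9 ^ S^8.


S^m ^ S^n = S^{m+n}.
k = 9 + 8 = 17

17


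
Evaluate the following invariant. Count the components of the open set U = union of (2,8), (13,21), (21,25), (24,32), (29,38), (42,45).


Sort and merge overlapping open intervals.
Merged: (2,8), (13,21), (21,38), (42,45).
Number of components = 4

4


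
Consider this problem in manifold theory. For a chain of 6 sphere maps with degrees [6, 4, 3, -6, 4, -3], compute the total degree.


Degree is multiplicative: deg(composition) = product of degrees.
= (6) * (4) * (3) * (-6) * (4) * (-3) = 5184

5184


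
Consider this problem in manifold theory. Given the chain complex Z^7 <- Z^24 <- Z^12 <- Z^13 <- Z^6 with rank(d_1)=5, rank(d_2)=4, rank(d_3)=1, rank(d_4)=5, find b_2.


rank H_k = rank(ker d_k) - rank(im d_{k+1}).
rank(ker d_2) = rank(C_2) - rank(d_2) = 12 - 4 = 8.
rank(im d_{2+1}) = 1.
rank H_2 = 8 - 1 = 7

7


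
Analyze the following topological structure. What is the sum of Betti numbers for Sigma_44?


For Sigma_44: b_0 = 1, b_1 = 2g = 88, b_2 = 1.
Total = 1 + 88 + 1 = 90

90


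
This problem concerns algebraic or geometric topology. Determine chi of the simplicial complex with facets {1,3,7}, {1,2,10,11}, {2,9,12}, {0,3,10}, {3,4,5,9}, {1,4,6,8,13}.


Enumerate all faces; f-vector: f_0=14, f_1=31, f_2=21, f_3=7, f_4=1.
chi = sum (-1)^k f_k = -2

-2


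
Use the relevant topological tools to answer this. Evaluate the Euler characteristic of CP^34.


CP^34 has one cell in each even dimension 0, 2, ..., 2*34 (34+1 cells total).
All cells are even-dimensional, so chi = number of cells.
chi = 34 + 1 = 35

35


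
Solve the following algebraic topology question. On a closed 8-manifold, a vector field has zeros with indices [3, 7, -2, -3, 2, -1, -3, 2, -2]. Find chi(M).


Poincare-Hopf: chi(M) = sum of indices of zeros.
chi = (3) + (7) + (-2) + (-3) + (2) + (-1) + (-3) + (2) + (-2) = 3

3


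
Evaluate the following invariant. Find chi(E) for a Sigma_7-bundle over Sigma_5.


For a fiber bundle F -> E -> B (with CW structure): chi(E) = chi(B) * chi(F).
chi(Sigma_5) = -8, chi(Sigma_7) = -12.
chi(E) = (-8) * (-12) = 96

96


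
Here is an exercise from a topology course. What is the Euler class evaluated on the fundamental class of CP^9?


For any closed oriented manifold, <e(TM),[M]> = chi(M).
chi(CP^9) = 9+1 = 10

10


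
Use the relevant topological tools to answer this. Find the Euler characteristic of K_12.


K_12: V = 12, E = C(12,2) = 66.
chi = V - E = 12 - 66 = -54

-54


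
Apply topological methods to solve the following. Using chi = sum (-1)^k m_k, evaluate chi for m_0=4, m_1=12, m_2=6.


Morse theory: chi(M) = sum_k (-1)^k m_k where m_k = #(index-k critical points).
= (4) + (-12) + (6) = -2

-2


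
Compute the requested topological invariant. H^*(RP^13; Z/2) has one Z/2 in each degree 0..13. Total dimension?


H^k(RP^13; Z/2) = Z/2 for each 0 <= k <= 13.
Total dimension = 13 + 1 = 14

14


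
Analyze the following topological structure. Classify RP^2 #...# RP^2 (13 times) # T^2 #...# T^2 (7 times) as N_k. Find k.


Since a >= 1, the sum is non-orientable; each T^2 can be replaced by RP^2 # RP^2 (since T^2#RP^2 = 3RP^2).
Total crosscaps k = 13 + 2*7 = 27.
Check via chi: chi = 13*1 + 7*0 - (13+7-1)*2 = -25 = 2 - k = -25. Consistent.

27


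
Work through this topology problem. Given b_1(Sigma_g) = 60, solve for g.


For a closed orientable surface: b_1 = 2g.
60 = 2g
g = 60 / 2 = 30

30


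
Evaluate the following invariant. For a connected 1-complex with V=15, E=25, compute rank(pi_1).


For a connected graph: rank(pi_1) = b_1 = E - V + 1 = 1 - chi.
chi = V - E = 15 - 25 = -10.
rank = 1 - (-10) = 25 - 15 + 1 = 11

11


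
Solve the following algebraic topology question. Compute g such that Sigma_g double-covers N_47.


chi(N_47) = 2 - 47 = -45.
Double cover: chi(Sigma_g) = 2 * chi(N_47) = 2*(-45) = -90.
2 - 2g = -90, so g = (2 - (-90))/2 = 92/2 = 46

46


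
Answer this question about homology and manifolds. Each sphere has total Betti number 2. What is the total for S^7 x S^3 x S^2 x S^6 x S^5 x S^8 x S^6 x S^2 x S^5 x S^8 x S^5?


Total Betti number is multiplicative under products.
Each S^d (d>=1) has total Betti number 2.
There are 11 sphere factors.
Total = 2^11 = 2048

2048


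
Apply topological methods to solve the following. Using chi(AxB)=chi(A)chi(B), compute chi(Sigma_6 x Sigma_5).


chi(Sigma_6) = 2 - 2*6 = -10
chi(Sigma_5) = 2 - 2*5 = -8
chi(product) = (-10) * (-8) = 80

80


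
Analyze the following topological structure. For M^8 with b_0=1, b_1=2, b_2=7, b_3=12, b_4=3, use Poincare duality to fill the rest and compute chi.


By Poincare duality b_k = b_{8-k}, so full Betti numbers: b_0=1, b_1=2, b_2=7, b_3=12, b_4=3, b_5=12, b_6=7, b_7=2, b_8=1.
chi = sum (-1)^k b_k = -9

-9


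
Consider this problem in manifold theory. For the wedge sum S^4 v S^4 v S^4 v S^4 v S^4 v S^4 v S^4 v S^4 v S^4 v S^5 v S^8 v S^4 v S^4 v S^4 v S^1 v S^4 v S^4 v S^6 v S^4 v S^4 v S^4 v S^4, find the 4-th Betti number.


For a wedge of spheres, H_k (k>0) is free on one generator per sphere of dimension k.
Spheres of dimension 4: count = 18.
b_4 = 18

18


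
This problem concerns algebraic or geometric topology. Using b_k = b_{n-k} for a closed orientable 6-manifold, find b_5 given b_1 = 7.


Poincare duality for closed orientable n-manifolds: b_k = b_{n-k}.
Here n = 6, so b_5 = b_1 = 7

7


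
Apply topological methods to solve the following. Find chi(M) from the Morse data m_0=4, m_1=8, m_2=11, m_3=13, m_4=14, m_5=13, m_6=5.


Morse theory: chi(M) = sum_k (-1)^k m_k where m_k = #(index-k critical points).
= (4) + (-8) + (11) + (-13) + (14) + (-13) + (5) = 0

0


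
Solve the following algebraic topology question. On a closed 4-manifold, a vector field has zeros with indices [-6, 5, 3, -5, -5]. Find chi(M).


Poincare-Hopf: chi(M) = sum of indices of zeros.
chi = (-6) + (5) + (3) + (-5) + (-5) = -8

-8


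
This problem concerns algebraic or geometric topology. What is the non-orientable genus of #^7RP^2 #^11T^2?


Since a >= 1, the sum is non-orientable; each T^2 can be replaced by RP^2 # RP^2 (since T^2#RP^2 = 3RP^2).
Total crosscaps k = 7 + 2*11 = 29.
Check via chi: chi = 7*1 + 11*0 - (7+11-1)*2 = -27 = 2 - k = -27. Consistent.

29


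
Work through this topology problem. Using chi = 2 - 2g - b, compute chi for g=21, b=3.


For a compact orientable surface with genus g and b boundary components: chi = 2 - 2g - b.
chi = 2 - 2*21 - 3 = 2 - 42 - 3 = -43

-43


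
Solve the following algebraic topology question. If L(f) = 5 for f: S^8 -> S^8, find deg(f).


L(f) = 1 + (-1)^8 deg(f) on S^8.
5 = 1 + (-1)^8 * deg(f)
(-1)^8 * deg(f) = 4
deg(f) = 4

4


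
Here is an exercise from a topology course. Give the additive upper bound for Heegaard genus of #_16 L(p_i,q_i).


Heegaard genus satisfies g(A#B) <= g(A) + g(B).
Each lens space has g = 1.
Upper bound: 16 * 1 = 16

16


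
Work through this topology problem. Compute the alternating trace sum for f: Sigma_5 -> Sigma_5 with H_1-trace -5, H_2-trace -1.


L(f) = tr(f_0*) - tr(f_1*) + tr(f_2*).
= 1 - (-5) + (-1)
= 5

5


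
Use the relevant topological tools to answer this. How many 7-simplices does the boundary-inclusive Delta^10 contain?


Delta^10 has 10+1 vertices. A 7-face is a choice of 7+1 vertices.
f_7 = C(10+1, 7+1) = C(11,8) = 165

165


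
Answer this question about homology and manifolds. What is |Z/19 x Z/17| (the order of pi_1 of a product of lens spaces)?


pi_1(X x Y) = pi_1(X) x pi_1(Y).
pi_1(L(19,1)) = Z/19, pi_1(L(17,1)) = Z/17.
|Z/19 x Z/17| = 19 * 17 = 323

323


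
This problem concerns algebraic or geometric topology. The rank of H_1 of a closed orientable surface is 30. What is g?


For a closed orientable surface: b_1 = 2g.
30 = 2g
g = 30 / 2 = 15

15


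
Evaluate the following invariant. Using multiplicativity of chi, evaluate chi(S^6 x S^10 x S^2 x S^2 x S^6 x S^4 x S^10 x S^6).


chi is multiplicative: chi(X x Y) = chi(X) chi(Y).
Each even-dim sphere has chi = 2. There are 8 factors.
chi = 2^8 = 256

256


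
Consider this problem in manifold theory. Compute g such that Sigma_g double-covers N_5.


chi(N_5) = 2 - 5 = -3.
Double cover: chi(Sigma_g) = 2 * chi(N_5) = 2*(-3) = -6.
2 - 2g = -6, so g = (2 - (-6))/2 = 8/2 = 4

4


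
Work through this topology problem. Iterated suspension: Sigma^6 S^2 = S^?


Each suspension raises dimension by 1: Sigma S^n = S^{n+1}.
Sigma^6 S^2 = S^{2+6} = S^8

8


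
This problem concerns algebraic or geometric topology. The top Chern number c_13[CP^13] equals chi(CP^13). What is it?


For any closed oriented manifold, <e(TM),[M]> = chi(M).
chi(CP^13) = 13+1 = 14

14


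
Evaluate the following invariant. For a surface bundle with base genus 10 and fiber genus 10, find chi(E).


For a fiber bundle F -> E -> B (with CW structure): chi(E) = chi(B) * chi(F).
chi(Sigma_10) = -18, chi(Sigma_10) = -18.
chi(E) = (-18) * (-18) = 324

324


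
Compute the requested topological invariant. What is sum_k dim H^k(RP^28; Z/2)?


H^k(RP^28; Z/2) = Z/2 for each 0 <= k <= 28.
Total dimension = 28 + 1 = 29

29


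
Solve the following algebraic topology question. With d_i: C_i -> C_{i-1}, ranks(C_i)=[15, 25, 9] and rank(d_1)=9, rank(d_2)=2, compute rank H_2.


rank H_k = rank(ker d_k) - rank(im d_{k+1}).
rank(ker d_2) = rank(C_2) - rank(d_2) = 9 - 2 = 7.
rank(im d_{2+1}) = 0.
rank H_2 = 7 - 0 = 7

7


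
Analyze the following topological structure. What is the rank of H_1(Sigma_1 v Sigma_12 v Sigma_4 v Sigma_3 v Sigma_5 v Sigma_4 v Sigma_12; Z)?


For a wedge X v Y: reduced H_k(X v Y) = H_k(X) + H_k(Y).
Each Sigma_g contributes b_1 = 2g.
b_1 = 2 + 24 + 8 + 6 + 10 + 8 + 24 = 82

82


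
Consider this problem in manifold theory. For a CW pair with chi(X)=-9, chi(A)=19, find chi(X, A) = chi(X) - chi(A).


Relative Euler characteristic: chi(X, A) = chi(X) - chi(A).
= -9 - (19) = -28

-28


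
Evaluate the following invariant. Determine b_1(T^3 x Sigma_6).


pi_1(A x B) = pi_1(A) x pi_1(B); rank of abelianization = b_1.
b_1(T^3) = 3, b_1(Sigma_6) = 2*6 = 12.
b_1(product) = 3 + 12 = 15

15


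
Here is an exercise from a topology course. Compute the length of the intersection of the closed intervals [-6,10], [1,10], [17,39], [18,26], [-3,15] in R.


Intersection = [max(a_i), min(b_i)] = [18, 10].
Since 18 > 10, the intersection is empty.
Length = 0

0


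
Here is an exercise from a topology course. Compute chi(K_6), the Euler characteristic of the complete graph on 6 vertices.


K_6: V = 6, E = C(6,2) = 15.
chi = V - E = 6 - 15 = -9

-9


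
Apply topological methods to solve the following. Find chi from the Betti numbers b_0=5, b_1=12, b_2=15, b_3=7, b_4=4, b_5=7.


chi = sum_k (-1)^k b_k.
= (5) + (-12) + (15) + (-7) + (4) + (-7)
= -2

-2


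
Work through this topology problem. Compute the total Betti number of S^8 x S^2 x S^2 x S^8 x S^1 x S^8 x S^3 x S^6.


Total Betti number is multiplicative under products.
Each S^d (d>=1) has total Betti number 2.
There are 8 sphere factors.
Total = 2^8 = 256

256


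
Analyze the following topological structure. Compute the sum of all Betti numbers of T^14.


b_k(T^14) = C(14,k), so the sum over k is sum_k C(14,k) = 2^14.
Total = 2^14 = 16384

16384


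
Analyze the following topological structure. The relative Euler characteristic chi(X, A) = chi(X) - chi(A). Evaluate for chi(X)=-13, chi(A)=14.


Relative Euler characteristic: chi(X, A) = chi(X) - chi(A).
= -13 - (14) = -27

-27


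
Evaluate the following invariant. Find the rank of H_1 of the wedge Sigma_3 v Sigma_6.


For a wedge: H_1(A v B) = H_1(A) + H_1(B).
b_1(Sigma_3) = 6, b_1(Sigma_6) = 12.
b_1 = 6 + 12 = 18

18


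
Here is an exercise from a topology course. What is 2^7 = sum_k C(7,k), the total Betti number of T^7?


b_k(T^7) = C(7,k), so the sum over k is sum_k C(7,k) = 2^7.
Total = 2^7 = 128

128


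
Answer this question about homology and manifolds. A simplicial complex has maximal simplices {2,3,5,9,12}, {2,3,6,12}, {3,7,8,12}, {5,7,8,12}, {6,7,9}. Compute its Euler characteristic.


Enumerate all faces; f-vector: f_0=8, f_1=23, f_2=21, f_3=8, f_4=1.
chi = sum (-1)^k f_k = -1

-1


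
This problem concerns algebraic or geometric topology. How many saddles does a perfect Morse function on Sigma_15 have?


A perfect Morse function has m_k = b_k.
For Sigma_15: b_0=1, b_1=2g=30, b_2=1.
Saddles m_1 = 2g = 30

30


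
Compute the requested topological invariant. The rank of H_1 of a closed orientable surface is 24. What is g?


For a closed orientable surface: b_1 = 2g.
24 = 2g
g = 24 / 2 = 12

12


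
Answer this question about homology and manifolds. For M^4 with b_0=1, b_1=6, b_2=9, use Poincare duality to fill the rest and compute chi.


By Poincare duality b_k = b_{4-k}, so full Betti numbers: b_0=1, b_1=6, b_2=9, b_3=6, b_4=1.
chi = sum (-1)^k b_k = -1

-1


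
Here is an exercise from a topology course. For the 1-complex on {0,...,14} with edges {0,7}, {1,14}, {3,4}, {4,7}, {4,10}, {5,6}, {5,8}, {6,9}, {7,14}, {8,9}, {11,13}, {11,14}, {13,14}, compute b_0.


Run DFS/union-find over 15 vertices.
V = 15, E = 13.
Number of components = 4

4


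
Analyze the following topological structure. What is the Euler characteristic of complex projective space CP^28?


CP^28 has one cell in each even dimension 0, 2, ..., 2*28 (28+1 cells total).
All cells are even-dimensional, so chi = number of cells.
chi = 28 + 1 = 29

29


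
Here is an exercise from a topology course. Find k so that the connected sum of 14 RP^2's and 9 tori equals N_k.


Since a >= 1, the sum is non-orientable; each T^2 can be replaced by RP^2 # RP^2 (since T^2#RP^2 = 3RP^2).
Total crosscaps k = 14 + 2*9 = 32.
Check via chi: chi = 14*1 + 9*0 - (14+9-1)*2 = -30 = 2 - k = -30. Consistent.

32


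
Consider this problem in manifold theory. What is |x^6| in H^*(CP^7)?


|x| = 2 in H^*(CP^n).
|x^6| = 6 * |x| = 6 * 2 = 12

12


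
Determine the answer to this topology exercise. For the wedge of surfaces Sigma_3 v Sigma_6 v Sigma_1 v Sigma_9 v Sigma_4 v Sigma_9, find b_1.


For a wedge X v Y: reduced H_k(X v Y) = H_k(X) + H_k(Y).
Each Sigma_g contributes b_1 = 2g.
b_1 = 6 + 12 + 2 + 18 + 8 + 18 = 64

64


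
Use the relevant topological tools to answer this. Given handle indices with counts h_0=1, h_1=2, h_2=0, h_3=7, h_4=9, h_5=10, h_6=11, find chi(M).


Handles of index k contribute (-1)^k to chi (same as CW cells).
chi = (1) + (-2) + (0) + (-7) + (9) + (-10) + (11) = 2

2


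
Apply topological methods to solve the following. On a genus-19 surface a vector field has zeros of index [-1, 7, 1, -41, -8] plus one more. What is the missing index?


Poincare-Hopf: sum of indices = chi(M).
chi(Sigma_19) = 2 - 2*19 = -36.
Sum of known indices = -42.
x = chi - (sum known) = -36 - (-42) = 6

6


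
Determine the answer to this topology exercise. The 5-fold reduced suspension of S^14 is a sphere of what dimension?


Each suspension raises dimension by 1: Sigma S^n = S^{n+1}.
Sigma^5 S^14 = S^{14+5} = S^19

19


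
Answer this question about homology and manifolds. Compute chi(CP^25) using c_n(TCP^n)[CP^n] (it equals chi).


For any closed oriented manifold, <e(TM),[M]> = chi(M).
chi(CP^25) = 25+1 = 26

26


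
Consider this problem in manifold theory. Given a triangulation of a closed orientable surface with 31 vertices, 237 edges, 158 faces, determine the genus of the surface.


chi = V - E + F = 31 - 237 + 158 = -48
For orientable closed surface: chi = 2 - 2g, so g = (2 - chi)/2.
g = (2 - (-48)) / 2 = 50 / 2 = 25

25


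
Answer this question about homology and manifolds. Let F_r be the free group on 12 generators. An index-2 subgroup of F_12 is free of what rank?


Nielsen-Schreier: an index-n subgroup of F_r is free of rank 1 + n(r-1).
Equivalently: chi(cover) = n*chi(base); chi(vee_r S^1) = 1 - 12 = -11.
chi(E) = 2*(-11) = -22; rank = 1 - chi(E) = 1 - (-22) = 23.
rank = 1 + 2*(12-1) = 1 + 22 = 23

23


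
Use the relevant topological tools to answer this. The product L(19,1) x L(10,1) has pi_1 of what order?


pi_1(X x Y) = pi_1(X) x pi_1(Y).
pi_1(L(19,1)) = Z/19, pi_1(L(10,1)) = Z/10.
|Z/19 x Z/10| = 19 * 10 = 190

190


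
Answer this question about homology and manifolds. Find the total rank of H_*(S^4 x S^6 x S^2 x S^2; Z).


Total Betti number is multiplicative under products.
Each S^d (d>=1) has total Betti number 2.
There are 4 sphere factors.
Total = 2^4 = 16

16


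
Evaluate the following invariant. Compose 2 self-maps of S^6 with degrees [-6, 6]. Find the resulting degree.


Degree is multiplicative: deg(composition) = product of degrees.
= (-6) * (6) = -36

-36


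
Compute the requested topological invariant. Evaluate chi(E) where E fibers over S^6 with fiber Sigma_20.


chi(S^6) = 2 (n even), chi(Sigma_20) = 2 - 2*20 = -38.
chi(E) = 2 * (-38) = -76

-76


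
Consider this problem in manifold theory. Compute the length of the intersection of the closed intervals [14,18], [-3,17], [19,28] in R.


Intersection = [max(a_i), min(b_i)] = [19, 17].
Since 19 > 17, the intersection is empty.
Length = 0

0


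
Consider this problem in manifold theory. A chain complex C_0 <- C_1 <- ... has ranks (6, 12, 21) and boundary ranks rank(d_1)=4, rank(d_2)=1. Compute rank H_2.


rank H_k = rank(ker d_k) - rank(im d_{k+1}).
rank(ker d_2) = rank(C_2) - rank(d_2) = 21 - 1 = 20.
rank(im d_{2+1}) = 0.
rank H_2 = 20 - 0 = 20

20


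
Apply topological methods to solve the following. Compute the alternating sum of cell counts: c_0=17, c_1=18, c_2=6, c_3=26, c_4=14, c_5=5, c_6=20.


chi = sum_k (-1)^k c_k.
= (-1)^0*17 + (-1)^1*18 + (-1)^2*6 + (-1)^3*26 + (-1)^4*14 + (-1)^5*5 + (-1)^6*20
= (17) + (-18) + (6) + (-26) + (14) + (-5) + (20)
= 8

8


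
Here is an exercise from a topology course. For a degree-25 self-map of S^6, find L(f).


On S^6: L(f) = tr(f_0*) + (-1)^6 tr(f_6*) = 1 + (-1)^6 * deg(f).
L(f) = 1 + (-1)^6 * 25 = 1 + 25 = 26

26


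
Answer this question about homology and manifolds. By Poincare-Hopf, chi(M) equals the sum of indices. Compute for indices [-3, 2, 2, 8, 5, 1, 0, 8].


Poincare-Hopf: chi(M) = sum of indices of zeros.
chi = (-3) + (2) + (2) + (8) + (5) + (1) + (0) + (8) = 23

23


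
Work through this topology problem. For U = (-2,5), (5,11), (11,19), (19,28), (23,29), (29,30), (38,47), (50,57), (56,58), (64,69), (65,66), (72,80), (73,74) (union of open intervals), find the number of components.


Sort and merge overlapping open intervals.
Merged: (-2,5), (5,11), (11,19), (19,29), (29,30), (38,47), (50,58), (64,69), (72,80).
Number of components = 9

9


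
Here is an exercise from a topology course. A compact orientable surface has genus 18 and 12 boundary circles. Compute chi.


For a compact orientable surface with genus g and b boundary components: chi = 2 - 2g - b.
chi = 2 - 2*18 - 12 = 2 - 36 - 12 = -46

-46


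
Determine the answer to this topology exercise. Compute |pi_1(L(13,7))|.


pi_1(L(p,q)) = Z/pZ for any q coprime to p.
|pi_1(L(13,7))| = 13

13


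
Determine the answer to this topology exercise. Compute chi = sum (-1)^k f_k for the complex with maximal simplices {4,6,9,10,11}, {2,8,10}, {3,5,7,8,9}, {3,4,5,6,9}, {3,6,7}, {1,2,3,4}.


Enumerate all faces; f-vector: f_0=11, f_1=33, f_2=34, f_3=16, f_4=3.
chi = sum (-1)^k f_k = -1

-1


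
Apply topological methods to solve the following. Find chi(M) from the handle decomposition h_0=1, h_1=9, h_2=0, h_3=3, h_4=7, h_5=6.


Handles of index k contribute (-1)^k to chi (same as CW cells).
chi = (1) + (-9) + (0) + (-3) + (7) + (-6) = -10

-10


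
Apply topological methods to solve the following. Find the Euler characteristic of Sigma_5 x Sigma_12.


chi(Sigma_5) = 2 - 2*5 = -8
chi(Sigma_12) = 2 - 2*12 = -22
chi(product) = (-8) * (-22) = 176

176


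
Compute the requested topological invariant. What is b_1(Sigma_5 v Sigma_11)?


For a wedge: H_1(A v B) = H_1(A) + H_1(B).
b_1(Sigma_5) = 10, b_1(Sigma_11) = 22.
b_1 = 10 + 22 = 32

32


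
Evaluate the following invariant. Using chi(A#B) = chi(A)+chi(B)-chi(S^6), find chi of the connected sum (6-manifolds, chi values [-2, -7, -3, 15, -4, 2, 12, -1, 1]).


For n-manifolds: chi(A#B) = chi(A) + chi(B) - chi(S^6).
chi(S^6) = 1 + (-1)^6 = 2.
chi(#) = (sum chi_i) - (9-1)*chi(S^6) = 13 - 8*2 = -3

-3


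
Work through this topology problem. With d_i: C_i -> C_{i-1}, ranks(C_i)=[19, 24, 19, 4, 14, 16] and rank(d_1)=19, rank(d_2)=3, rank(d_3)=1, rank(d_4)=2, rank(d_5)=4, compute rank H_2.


rank H_k = rank(ker d_k) - rank(im d_{k+1}).
rank(ker d_2) = rank(C_2) - rank(d_2) = 19 - 3 = 16.
rank(im d_{2+1}) = 1.
rank H_2 = 16 - 1 = 15

15


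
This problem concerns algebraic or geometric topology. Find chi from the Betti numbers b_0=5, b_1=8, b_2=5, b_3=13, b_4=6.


chi = sum_k (-1)^k b_k.
= (5) + (-8) + (5) + (-13) + (6)
= -5

-5
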